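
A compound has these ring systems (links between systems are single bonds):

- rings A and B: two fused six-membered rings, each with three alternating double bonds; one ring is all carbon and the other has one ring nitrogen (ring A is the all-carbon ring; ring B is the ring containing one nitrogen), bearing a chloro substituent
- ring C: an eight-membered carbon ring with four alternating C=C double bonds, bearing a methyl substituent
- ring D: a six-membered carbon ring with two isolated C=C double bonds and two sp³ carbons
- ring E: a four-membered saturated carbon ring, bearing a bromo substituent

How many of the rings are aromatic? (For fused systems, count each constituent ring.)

2

Rings A and B form a fused bicyclic system (with one nitrogen) with 10 sp² atoms and 10 π electrons from ring double bonds. 10 = 4(2)+2, so the system is aromatic and both rings count as aromatic (quinoline).
Ring C has only sp² ring atoms; a planar conformation would have a fully conjugated π system of 8 electrons. But 8 = 4(2), which is 4n not 4n+2, so ring C is not aromatic (cyclooctatetraene) — cyclooctatetraene distorts into a non-planar tub to avoid antiaromaticity.
Ring D has two sp³ carbons, so it is not fully conjugated — not aromatic (1,4-cyclohexadiene).
Ring E has only sp³ atoms, so it is not fully conjugated — not aromatic (cyclobutane).
Aromatic: A, B. Total: 2.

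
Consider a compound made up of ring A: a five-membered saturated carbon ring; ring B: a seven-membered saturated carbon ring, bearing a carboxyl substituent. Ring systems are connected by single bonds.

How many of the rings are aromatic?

Ring A has only sp³ atoms, so it is not fully conjugated — not aromatic (cyclopentane).
Ring B has only sp³ atoms, so it is not fully conjugated — not aromatic (cycloheptane).
No ring is aromatic. Total: 0.

0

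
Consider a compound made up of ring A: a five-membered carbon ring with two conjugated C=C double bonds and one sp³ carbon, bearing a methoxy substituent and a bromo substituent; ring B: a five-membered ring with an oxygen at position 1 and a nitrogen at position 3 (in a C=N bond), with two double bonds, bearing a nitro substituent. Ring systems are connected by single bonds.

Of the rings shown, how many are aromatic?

Ring A has one sp³ carbon, so it is not fully conjugated — not aromatic (cyclopentadiene).
Ring B is fully conjugated (every ring atom contributes a p orbital); 2 ring double bonds (4 π electrons) plus a heteroatom lone pair (2) give 6 π electrons. Since 6 = 4n+2 (n=1), ring B is aromatic (oxazole).
Aromatic: B. Total: 1.

1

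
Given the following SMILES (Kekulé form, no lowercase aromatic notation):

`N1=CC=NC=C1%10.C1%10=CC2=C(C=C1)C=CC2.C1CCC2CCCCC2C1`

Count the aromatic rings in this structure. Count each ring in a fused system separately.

2

The SMILES encodes a six-membered ring with nitrogens at positions 1 and 4 and three alternating double bonds; a six-membered carbon ring with three alternating C=C double bonds, fused to a five-membered carbon ring containing one C=C double bond and one sp³ carbon; two fused six-membered saturated carbon rings.
The 6-membered ring with two nitrogens (1,4) is fully conjugated (every ring atom contributes a p orbital); 3 ring double bonds give 6 π electrons. 6 = 4(1)+2, so it is aromatic (pyrazine).
The 6-membered ring is planar and fully conjugated; 3 ring double bonds give 6 π electrons. That satisfies 4n+2 with n=1, so it is aromatic (benzene ring).
The 5-membered ring has one sp³ carbon, so it is not fully conjugated — not aromatic (cyclopentene ring).
The second 6-membered ring has only sp³ atoms, so it is not fully conjugated — not aromatic (cyclohexane ring).
The third 6-membered ring has only sp³ atoms, so it is not fully conjugated — not aromatic (cyclohexane ring).
2 of the 5 rings are aromatic. Total: 2.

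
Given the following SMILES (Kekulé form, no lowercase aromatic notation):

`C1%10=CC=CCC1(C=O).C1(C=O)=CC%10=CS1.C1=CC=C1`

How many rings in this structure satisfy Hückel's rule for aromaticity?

The SMILES encodes a six-membered carbon ring with two conjugated C=C double bonds and two sp³ carbons; a five-membered ring of four carbons and one sulfur, with two C=C double bonds; a four-membered carbon ring with two alternating C=C double bonds.
The 6-membered ring has two sp³ carbons, so it is not fully conjugated — not aromatic (1,3-cyclohexadiene).
The 5-membered ring with one sulfur is planar and fully conjugated; 2 ring double bonds (4 π electrons) plus a heteroatom lone pair (2) give 6 π electrons. That satisfies 4n+2 with n=1, so it is aromatic (thiophene).
The 4-membered ring has only sp² ring atoms; a planar conformation would have a fully conjugated π system of 4 electrons. But 4 = 4(1), which is 4n not 4n+2, so it is not aromatic (cyclobutadiene) — cyclobutadiene is antiaromatic and distorts to a rectangle.
1 of the 3 rings is aromatic. Total: 1.

1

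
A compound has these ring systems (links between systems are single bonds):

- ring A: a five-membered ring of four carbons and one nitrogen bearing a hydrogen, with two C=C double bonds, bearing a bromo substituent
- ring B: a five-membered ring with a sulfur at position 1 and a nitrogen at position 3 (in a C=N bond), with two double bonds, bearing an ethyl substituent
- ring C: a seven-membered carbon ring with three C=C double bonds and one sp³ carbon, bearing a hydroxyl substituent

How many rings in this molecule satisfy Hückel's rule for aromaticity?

2

Ring A has a continuous p-orbital overlap around the ring; 2 ring double bonds (4 π electrons) plus a heteroatom lone pair (2) give 6 π electrons. That satisfies 4n+2 with n=1, so ring A is aromatic (pyrrole).
Ring B has a continuous p-orbital overlap around the ring; 2 ring double bonds (4 π electrons) plus a heteroatom lone pair (2) give 6 π electrons. Since 6 = 4n+2 (n=1), ring B is aromatic (thiazole).
Ring C has one sp³ carbon, so it is not fully conjugated — not aromatic (cycloheptatriene).
Aromatic: A, B. Total: 2.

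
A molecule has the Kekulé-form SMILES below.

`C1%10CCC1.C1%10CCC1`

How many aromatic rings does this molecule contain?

The SMILES encodes a four-membered saturated carbon ring; a four-membered saturated carbon ring.
The 4-membered ring has only sp³ atoms, so it is not fully conjugated — not aromatic (cyclobutane).
The second 4-membered ring has only sp³ atoms, so it is not fully conjugated — not aromatic (cyclobutane).
None of the rings are aromatic. Total: 0.

0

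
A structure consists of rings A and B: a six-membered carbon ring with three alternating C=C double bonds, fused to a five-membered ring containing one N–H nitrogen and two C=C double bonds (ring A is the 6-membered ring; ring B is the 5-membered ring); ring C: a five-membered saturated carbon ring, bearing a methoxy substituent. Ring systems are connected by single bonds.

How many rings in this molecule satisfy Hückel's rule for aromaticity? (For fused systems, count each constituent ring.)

2

Rings A and B form a fused bicyclic system (with one N–H) with 9 sp² atoms and 10 π electrons from ring double bonds plus a heteroatom lone pair. 10 = 4(2)+2, so the system is aromatic and both rings count as aromatic (indole).
Ring C has only sp³ atoms, so it is not fully conjugated — not aromatic (cyclopentane).
Aromatic: A, B. Total: 2.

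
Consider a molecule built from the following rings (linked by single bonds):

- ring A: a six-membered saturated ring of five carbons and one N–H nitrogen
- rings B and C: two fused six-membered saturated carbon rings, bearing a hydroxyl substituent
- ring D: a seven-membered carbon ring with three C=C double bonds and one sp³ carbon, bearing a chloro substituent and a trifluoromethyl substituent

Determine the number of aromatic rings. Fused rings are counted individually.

Ring A has only sp³ atoms, so it is not fully conjugated — not aromatic (piperidine).
Ring B has only sp³ atoms, so it is not fully conjugated — not aromatic (cyclohexane ring).
Ring C has only sp³ atoms, so it is not fully conjugated — not aromatic (cyclohexane ring).
Ring D has one sp³ carbon, so it is not fully conjugated — not aromatic (cycloheptatriene).
No ring is aromatic. Total: 0.

0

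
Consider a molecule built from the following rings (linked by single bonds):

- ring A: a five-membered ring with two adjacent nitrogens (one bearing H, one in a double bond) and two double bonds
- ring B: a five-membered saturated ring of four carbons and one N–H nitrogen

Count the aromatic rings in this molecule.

1

Ring A has a continuous p-orbital overlap around the ring; 2 ring double bonds (4 π electrons) plus a heteroatom lone pair (2) give 6 π electrons. 6 = 4(1)+2, so ring A is aromatic (pyrazole).
Ring B has only sp³ atoms, so it is not fully conjugated — not aromatic (pyrrolidine).
Aromatic: A. Total: 1.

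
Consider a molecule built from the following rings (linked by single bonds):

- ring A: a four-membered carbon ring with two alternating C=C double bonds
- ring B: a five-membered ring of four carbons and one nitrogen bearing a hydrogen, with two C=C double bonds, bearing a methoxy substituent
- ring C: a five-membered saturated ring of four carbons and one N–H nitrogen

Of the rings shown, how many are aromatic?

Ring A has only sp² ring atoms; a planar conformation would have a fully conjugated π system of 4 electrons. But 4 = 4(1), which is 4n not 4n+2, so ring A is not aromatic (cyclobutadiene) — cyclobutadiene is antiaromatic and distorts to a rectangle.
Ring B has a continuous p-orbital overlap around the ring; 2 ring double bonds (4 π electrons) plus a heteroatom lone pair (2) give 6 π electrons. 6 = 4(1)+2, so ring B is aromatic (pyrrole).
Ring C has only sp³ atoms, so it is not fully conjugated — not aromatic (pyrrolidine).
Aromatic: B. Total: 1.

1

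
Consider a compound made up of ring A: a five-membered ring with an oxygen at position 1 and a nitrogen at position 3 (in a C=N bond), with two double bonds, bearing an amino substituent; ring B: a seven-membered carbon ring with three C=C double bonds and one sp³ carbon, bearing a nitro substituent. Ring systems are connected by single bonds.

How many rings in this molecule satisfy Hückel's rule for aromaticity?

Ring A has a continuous p-orbital overlap around the ring; 2 ring double bonds (4 π electrons) plus a heteroatom lone pair (2) give 6 π electrons. 6 = 4(1)+2, so ring A is aromatic (oxazole).
Ring B has one sp³ carbon, so it is not fully conjugated — not aromatic (cycloheptatriene).
Aromatic: A. Total: 1.

1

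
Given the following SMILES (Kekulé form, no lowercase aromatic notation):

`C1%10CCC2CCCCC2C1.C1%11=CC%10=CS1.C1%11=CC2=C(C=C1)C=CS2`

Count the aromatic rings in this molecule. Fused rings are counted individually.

The SMILES encodes two fused six-membered saturated carbon rings; a five-membered ring of four carbons and one sulfur, with two C=C double bonds; a six-membered carbon ring with three alternating C=C double bonds, fused to a five-membered ring containing one sulfur and two C=C double bonds.
The 6-membered ring has only sp³ atoms, so it is not fully conjugated — not aromatic (cyclohexane ring).
The second 6-membered ring has only sp³ atoms, so it is not fully conjugated — not aromatic (cyclohexane ring).
The 5-membered ring with one sulfur is planar and fully conjugated; 2 ring double bonds (4 π electrons) plus a heteroatom lone pair (2) give 6 π electrons. 6 = 4(1)+2, so it is aromatic (thiophene).
The fused 6/5-membered bicyclic (with one sulfur) is a single π system with 9 sp² atoms and 10 π electrons from ring double bonds plus a heteroatom lone pair. 10 = 4(2)+2, so the system is aromatic and both rings count as aromatic (benzothiophene).
3 of the 5 rings are aromatic. Total: 3.

3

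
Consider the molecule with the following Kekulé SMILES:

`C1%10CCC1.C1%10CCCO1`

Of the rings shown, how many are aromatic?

The SMILES encodes a four-membered saturated carbon ring; a five-membered saturated ring of four carbons and one oxygen.
The 4-membered ring has only sp³ atoms, so it is not fully conjugated — not aromatic (cyclobutane).
The 5-membered ring with one oxygen has only sp³ atoms, so it is not fully conjugated — not aromatic (tetrahydrofuran).
None of the rings are aromatic. Total: 0.

0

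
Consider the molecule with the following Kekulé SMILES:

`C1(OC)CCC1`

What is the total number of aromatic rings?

0

The SMILES encodes a four-membered saturated carbon ring.
The 4-membered ring has only sp³ atoms, so it is not fully conjugated — not aromatic (cyclobutane).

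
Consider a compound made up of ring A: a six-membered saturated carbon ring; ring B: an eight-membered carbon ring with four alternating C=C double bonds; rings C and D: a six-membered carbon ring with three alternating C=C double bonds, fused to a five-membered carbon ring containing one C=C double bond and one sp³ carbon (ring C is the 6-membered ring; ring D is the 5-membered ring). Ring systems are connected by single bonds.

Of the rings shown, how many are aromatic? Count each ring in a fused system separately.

Ring A has only sp³ atoms, so it is not fully conjugated — not aromatic (cyclohexane).
Ring B has only sp² ring atoms; a planar conformation would have a fully conjugated π system of 8 electrons. But 8 = 4(2), which is 4n not 4n+2, so ring B is not aromatic (cyclooctatetraene) — cyclooctatetraene distorts into a non-planar tub to avoid antiaromaticity.
Ring C has a continuous p-orbital overlap around the ring; 3 ring double bonds give 6 π electrons. That satisfies 4n+2 with n=1, so ring C is aromatic (benzene ring).
Ring D has one sp³ carbon, so it is not fully conjugated — not aromatic (cyclopentene ring).
Aromatic: C. Total: 1.

1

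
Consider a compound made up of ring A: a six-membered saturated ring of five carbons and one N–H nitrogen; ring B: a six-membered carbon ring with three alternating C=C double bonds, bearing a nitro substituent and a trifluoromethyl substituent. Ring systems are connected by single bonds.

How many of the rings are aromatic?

Ring A has only sp³ atoms, so it is not fully conjugated — not aromatic (piperidine).
Ring B is fully conjugated (every ring atom contributes a p orbital); 3 ring double bonds give 6 π electrons. 6 = 4(1)+2, so ring B is aromatic (benzene).
Aromatic: B. Total: 1.

1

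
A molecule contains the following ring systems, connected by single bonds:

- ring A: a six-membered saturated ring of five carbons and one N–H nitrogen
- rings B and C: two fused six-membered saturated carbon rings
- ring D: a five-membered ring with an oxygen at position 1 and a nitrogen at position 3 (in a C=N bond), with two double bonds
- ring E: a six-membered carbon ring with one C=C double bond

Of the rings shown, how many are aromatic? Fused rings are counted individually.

1

Ring A has only sp³ atoms, so it is not fully conjugated — not aromatic (piperidine).
Ring B has only sp³ atoms, so it is not fully conjugated — not aromatic (cyclohexane ring).
Ring C has only sp³ atoms, so it is not fully conjugated — not aromatic (cyclohexane ring).
Ring D is fully conjugated (every ring atom contributes a p orbital); 2 ring double bonds (4 π electrons) plus a heteroatom lone pair (2) give 6 π electrons. That satisfies 4n+2 with n=1, so ring D is aromatic (oxazole).
Ring E has four sp³ carbons, so it is not fully conjugated — not aromatic (cyclohexene).
Aromatic: D. Total: 1.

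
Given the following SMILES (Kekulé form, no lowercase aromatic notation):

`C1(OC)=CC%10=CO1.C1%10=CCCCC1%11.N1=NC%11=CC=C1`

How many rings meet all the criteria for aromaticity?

2

The SMILES encodes a five-membered ring of four carbons and one oxygen, with two C=C double bonds; a six-membered carbon ring with one C=C double bond; a six-membered ring with two adjacent nitrogens and three alternating double bonds.
The 5-membered ring with one oxygen has a continuous p-orbital overlap around the ring; 2 ring double bonds (4 π electrons) plus a heteroatom lone pair (2) give 6 π electrons. Since 6 = 4n+2 (n=1), it is aromatic (furan).
The 6-membered ring has four sp³ carbons, so it is not fully conjugated — not aromatic (cyclohexene).
The 6-membered ring with two nitrogens (1,2) is fully conjugated (every ring atom contributes a p orbital); 3 ring double bonds give 6 π electrons. Since 6 = 4n+2 (n=1), it is aromatic (pyridazine).
2 of the 3 rings are aromatic. Total: 2.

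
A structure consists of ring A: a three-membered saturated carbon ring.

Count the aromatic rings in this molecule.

Ring A has only sp³ atoms, so it is not fully conjugated — not aromatic (cyclopropane).

0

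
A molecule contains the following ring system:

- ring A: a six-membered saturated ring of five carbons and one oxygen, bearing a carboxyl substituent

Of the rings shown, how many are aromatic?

0

Ring A has only sp³ atoms, so it is not fully conjugated — not aromatic (tetrahydropyran).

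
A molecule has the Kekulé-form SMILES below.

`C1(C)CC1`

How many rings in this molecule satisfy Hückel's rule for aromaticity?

0

The SMILES encodes a three-membered saturated carbon ring.
The 3-membered ring has only sp³ atoms, so it is not fully conjugated — not aromatic (cyclopropane).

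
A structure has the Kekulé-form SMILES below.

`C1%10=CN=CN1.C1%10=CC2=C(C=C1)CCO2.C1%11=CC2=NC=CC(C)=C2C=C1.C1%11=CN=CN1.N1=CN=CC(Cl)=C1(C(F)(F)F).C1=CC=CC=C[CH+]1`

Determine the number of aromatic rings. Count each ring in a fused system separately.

The SMILES encodes a five-membered ring with nitrogens at positions 1 and 3 (one bearing H, one in a C=N bond) and two double bonds; a six-membered carbon ring with three alternating C=C double bonds, fused to a five-membered ring containing one oxygen and two sp³ carbons; two fused six-membered rings, each with three alternating double bonds; one ring is all carbon and the other has one ring nitrogen; a five-membered ring with nitrogens at positions 1 and 3 (one bearing H, one in a C=N bond) and two double bonds; a six-membered ring with nitrogens at positions 1 and 3 and three alternating double bonds; a seven-membered all-carbon ring bearing a positive charge on one carbon, with three C=C double bonds.
The 5-membered ring with two nitrogens (one N–H, one =N–) has a continuous p-orbital overlap around the ring; 2 ring double bonds (4 π electrons) plus a heteroatom lone pair (2) give 6 π electrons. Since 6 = 4n+2 (n=1), it is aromatic (imidazole).
The 6-membered ring is planar and fully conjugated; 3 ring double bonds give 6 π electrons. 6 = 4(1)+2, so it is aromatic (benzene ring).
The 5-membered ring with one oxygen has two sp³ carbons, so it is not fully conjugated — not aromatic (oxolane ring).
The fused 6/6-membered bicyclic (with one nitrogen) is a single π system with 10 sp² atoms and 10 π electrons from ring double bonds. 10 = 4(2)+2, so the system is aromatic and both rings count as aromatic (quinoline).
The second 5-membered ring with two nitrogens (one N–H, one =N–) is planar and fully conjugated; 2 ring double bonds (4 π electrons) plus a heteroatom lone pair (2) give 6 π electrons. 6 = 4(1)+2, so it is aromatic (imidazole).
The 6-membered ring with two nitrogens (1,3) is fully conjugated (every ring atom contributes a p orbital); 3 ring double bonds give 6 π electrons. That satisfies 4n+2 with n=1, so it is aromatic (pyrimidine).
The 7-membered ring has a continuous p-orbital overlap around the ring; 3 ring double bonds (6 π electrons) plus the carbocation's empty p orbital (0, but keeps the ring conjugated) give 6 π electrons. That satisfies 4n+2 with n=1, so it is aromatic (tropylium cation).
7 of the 8 rings are aromatic. Total: 7.

7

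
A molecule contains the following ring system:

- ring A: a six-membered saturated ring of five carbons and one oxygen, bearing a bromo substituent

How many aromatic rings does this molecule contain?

0

Ring A has only sp³ atoms, so it is not fully conjugated — not aromatic (tetrahydropyran).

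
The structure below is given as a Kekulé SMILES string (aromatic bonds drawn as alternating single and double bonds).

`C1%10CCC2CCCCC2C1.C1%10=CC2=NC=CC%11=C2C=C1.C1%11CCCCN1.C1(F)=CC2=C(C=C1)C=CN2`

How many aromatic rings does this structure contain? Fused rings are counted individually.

The SMILES encodes two fused six-membered saturated carbon rings; two fused six-membered rings, each with three alternating double bonds; one ring is all carbon and the other has one ring nitrogen; a six-membered saturated ring of five carbons and one N–H nitrogen; a six-membered carbon ring with three alternating C=C double bonds, fused to a five-membered ring containing one N–H nitrogen and two C=C double bonds.
The 6-membered ring has only sp³ atoms, so it is not fully conjugated — not aromatic (cyclohexane ring).
The second 6-membered ring has only sp³ atoms, so it is not fully conjugated — not aromatic (cyclohexane ring).
The fused 6/6-membered bicyclic (with one nitrogen) is a single π system with 10 sp² atoms and 10 π electrons from ring double bonds. 10 = 4(2)+2, so the system is aromatic and both rings count as aromatic (quinoline).
The 6-membered ring with one N–H has only sp³ atoms, so it is not fully conjugated — not aromatic (piperidine).
The fused 6/5-membered bicyclic (with one N–H) is a single π system with 9 sp² atoms and 10 π electrons from ring double bonds plus a heteroatom lone pair. 10 = 4(2)+2, so the system is aromatic and both rings count as aromatic (indole).
4 of the 7 rings are aromatic. Total: 4.

4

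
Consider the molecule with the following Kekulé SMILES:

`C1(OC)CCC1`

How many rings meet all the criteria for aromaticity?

0

The SMILES encodes a four-membered saturated carbon ring.
The 4-membered ring has only sp³ atoms, so it is not fully conjugated — not aromatic (cyclobutane).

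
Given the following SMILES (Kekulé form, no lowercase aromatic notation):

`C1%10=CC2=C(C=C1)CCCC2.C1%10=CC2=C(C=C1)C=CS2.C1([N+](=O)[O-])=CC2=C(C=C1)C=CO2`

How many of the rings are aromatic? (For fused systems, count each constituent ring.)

The SMILES encodes a six-membered carbon ring with three alternating C=C double bonds, fused to a saturated six-membered carbon ring; a six-membered carbon ring with three alternating C=C double bonds, fused to a five-membered ring containing one sulfur and two C=C double bonds; a six-membered carbon ring with three alternating C=C double bonds, fused to a five-membered ring containing one oxygen and two C=C double bonds.
The 6-membered ring is planar and fully conjugated; 3 ring double bonds give 6 π electrons. 6 = 4(1)+2, so it is aromatic (benzene ring).
The second 6-membered ring has four sp³ carbons, so it is not fully conjugated — not aromatic (cyclohexane ring).
The fused 6/5-membered bicyclic (with one sulfur) is a single π system with 9 sp² atoms and 10 π electrons from ring double bonds plus a heteroatom lone pair. 10 = 4(2)+2, so the system is aromatic and both rings count as aromatic (benzothiophene).
The fused 6/5-membered bicyclic (with one oxygen) is a single π system with 9 sp² atoms and 10 π electrons from ring double bonds plus a heteroatom lone pair. 10 = 4(2)+2, so the system is aromatic and both rings count as aromatic (benzofuran).
5 of the 6 rings are aromatic. Total: 5.

5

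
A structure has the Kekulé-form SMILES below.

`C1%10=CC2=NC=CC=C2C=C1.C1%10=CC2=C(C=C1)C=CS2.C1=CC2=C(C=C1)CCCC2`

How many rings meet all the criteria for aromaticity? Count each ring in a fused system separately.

The SMILES encodes two fused six-membered rings, each with three alternating double bonds; one ring is all carbon and the other has one ring nitrogen; a six-membered carbon ring with three alternating C=C double bonds, fused to a five-membered ring containing one sulfur and two C=C double bonds; a six-membered carbon ring with three alternating C=C double bonds, fused to a saturated six-membered carbon ring.
The fused 6/6-membered bicyclic (with one nitrogen) is a single π system with 10 sp² atoms and 10 π electrons from ring double bonds. 10 = 4(2)+2, so the system is aromatic and both rings count as aromatic (quinoline).
The fused 6/5-membered bicyclic (with one sulfur) is a single π system with 9 sp² atoms and 10 π electrons from ring double bonds plus a heteroatom lone pair. 10 = 4(2)+2, so the system is aromatic and both rings count as aromatic (benzothiophene).
The 6-membered ring has a continuous p-orbital overlap around the ring; 3 ring double bonds give 6 π electrons. That satisfies 4n+2 with n=1, so it is aromatic (benzene ring).
The second 6-membered ring has four sp³ carbons, so it is not fully conjugated — not aromatic (cyclohexane ring).
5 of the 6 rings are aromatic. Total: 5.

5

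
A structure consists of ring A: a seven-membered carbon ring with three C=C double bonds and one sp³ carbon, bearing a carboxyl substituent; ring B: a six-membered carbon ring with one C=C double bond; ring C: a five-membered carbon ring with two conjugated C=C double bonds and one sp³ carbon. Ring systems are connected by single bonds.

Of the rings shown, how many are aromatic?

Ring A has one sp³ carbon, so it is not fully conjugated — not aromatic (cycloheptatriene).
Ring B has four sp³ carbons, so it is not fully conjugated — not aromatic (cyclohexene).
Ring C has one sp³ carbon, so it is not fully conjugated — not aromatic (cyclopentadiene).
No ring is aromatic. Total: 0.

0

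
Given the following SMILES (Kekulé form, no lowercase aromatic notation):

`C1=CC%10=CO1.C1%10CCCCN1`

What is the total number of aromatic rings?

The SMILES encodes a five-membered ring of four carbons and one oxygen, with two C=C double bonds; a six-membered saturated ring of five carbons and one N–H nitrogen.
The 5-membered ring with one oxygen has a continuous p-orbital overlap around the ring; 2 ring double bonds (4 π electrons) plus a heteroatom lone pair (2) give 6 π electrons. Since 6 = 4n+2 (n=1), it is aromatic (furan).
The 6-membered ring with one N–H has only sp³ atoms, so it is not fully conjugated — not aromatic (piperidine).
1 of the 2 rings is aromatic. Total: 1.

1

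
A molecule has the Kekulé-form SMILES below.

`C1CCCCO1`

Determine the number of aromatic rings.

The SMILES encodes a six-membered saturated ring of five carbons and one oxygen.
The 6-membered ring with one oxygen has only sp³ atoms, so it is not fully conjugated — not aromatic (tetrahydropyran).

0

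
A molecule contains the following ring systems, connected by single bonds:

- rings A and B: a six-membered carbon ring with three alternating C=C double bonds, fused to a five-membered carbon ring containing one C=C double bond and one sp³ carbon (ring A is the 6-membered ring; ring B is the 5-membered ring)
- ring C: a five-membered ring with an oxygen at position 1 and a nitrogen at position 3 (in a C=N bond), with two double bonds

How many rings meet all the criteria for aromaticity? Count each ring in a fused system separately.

2

Ring A has a continuous p-orbital overlap around the ring; 3 ring double bonds give 6 π electrons. Since 6 = 4n+2 (n=1), ring A is aromatic (benzene ring).
Ring B has one sp³ carbon, so it is not fully conjugated — not aromatic (cyclopentene ring).
Ring C has a continuous p-orbital overlap around the ring; 2 ring double bonds (4 π electrons) plus a heteroatom lone pair (2) give 6 π electrons. Since 6 = 4n+2 (n=1), ring C is aromatic (oxazole).
Aromatic: A, C. Total: 2.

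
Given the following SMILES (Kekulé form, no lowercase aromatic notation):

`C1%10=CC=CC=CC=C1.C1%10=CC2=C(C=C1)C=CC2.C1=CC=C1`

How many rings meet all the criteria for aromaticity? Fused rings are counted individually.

The SMILES encodes an eight-membered carbon ring with four alternating C=C double bonds; a six-membered carbon ring with three alternating C=C double bonds, fused to a five-membered carbon ring containing one C=C double bond and one sp³ carbon; a four-membered carbon ring with two alternating C=C double bonds.
The 8-membered ring has only sp² ring atoms; a planar conformation would have a fully conjugated π system of 8 electrons. But 8 = 4(2), which is 4n not 4n+2, so it is not aromatic (cyclooctatetraene) — cyclooctatetraene distorts into a non-planar tub to avoid antiaromaticity.
The 6-membered ring is planar and fully conjugated; 3 ring double bonds give 6 π electrons. Since 6 = 4n+2 (n=1), it is aromatic (benzene ring).
The 5-membered ring has one sp³ carbon, so it is not fully conjugated — not aromatic (cyclopentene ring).
The 4-membered ring has only sp² ring atoms; a planar conformation would have a fully conjugated π system of 4 electrons. But 4 = 4(1), which is 4n not 4n+2, so it is not aromatic (cyclobutadiene) — cyclobutadiene is antiaromatic and distorts to a rectangle.
1 of the 4 rings is aromatic. Total: 1.

1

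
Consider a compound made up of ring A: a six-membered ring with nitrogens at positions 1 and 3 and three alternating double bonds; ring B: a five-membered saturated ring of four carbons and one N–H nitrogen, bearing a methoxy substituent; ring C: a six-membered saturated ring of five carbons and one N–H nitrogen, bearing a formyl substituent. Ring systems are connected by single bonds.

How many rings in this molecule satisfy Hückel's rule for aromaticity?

Ring A is fully conjugated (every ring atom contributes a p orbital); 3 ring double bonds give 6 π electrons. Since 6 = 4n+2 (n=1), ring A is aromatic (pyrimidine).
Ring B has only sp³ atoms, so it is not fully conjugated — not aromatic (pyrrolidine).
Ring C has only sp³ atoms, so it is not fully conjugated — not aromatic (piperidine).
Aromatic: A. Total: 1.

1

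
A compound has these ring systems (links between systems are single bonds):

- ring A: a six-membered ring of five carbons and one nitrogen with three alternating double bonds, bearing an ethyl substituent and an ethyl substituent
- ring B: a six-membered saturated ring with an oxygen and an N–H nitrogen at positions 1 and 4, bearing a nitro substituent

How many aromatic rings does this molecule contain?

1

Ring A has a continuous p-orbital overlap around the ring; 3 ring double bonds give 6 π electrons. That satisfies 4n+2 with n=1, so ring A is aromatic (pyridine).
Ring B has only sp³ atoms, so it is not fully conjugated — not aromatic (morpholine).
Aromatic: A. Total: 1.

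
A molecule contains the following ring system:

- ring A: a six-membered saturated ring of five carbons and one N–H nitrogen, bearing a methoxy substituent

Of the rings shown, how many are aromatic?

Ring A has only sp³ atoms, so it is not fully conjugated — not aromatic (piperidine).

0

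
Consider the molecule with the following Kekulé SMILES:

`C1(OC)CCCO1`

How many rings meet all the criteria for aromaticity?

0

The SMILES encodes a five-membered saturated ring of four carbons and one oxygen.
The 5-membered ring with one oxygen has only sp³ atoms, so it is not fully conjugated — not aromatic (tetrahydrofuran).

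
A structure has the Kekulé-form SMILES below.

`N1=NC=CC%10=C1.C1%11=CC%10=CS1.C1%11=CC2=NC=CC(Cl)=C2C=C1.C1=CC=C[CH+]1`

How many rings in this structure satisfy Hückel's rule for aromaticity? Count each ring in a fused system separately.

The SMILES encodes a six-membered ring with two adjacent nitrogens and three alternating double bonds; a five-membered ring of four carbons and one sulfur, with two C=C double bonds; two fused six-membered rings, each with three alternating double bonds; one ring is all carbon and the other has one ring nitrogen; a five-membered all-carbon ring bearing a positive charge on one carbon, with two C=C double bonds.
The 6-membered ring with two nitrogens (1,2) has a continuous p-orbital overlap around the ring; 3 ring double bonds give 6 π electrons. 6 = 4(1)+2, so it is aromatic (pyridazine).
The 5-membered ring with one sulfur is planar and fully conjugated; 2 ring double bonds (4 π electrons) plus a heteroatom lone pair (2) give 6 π electrons. Since 6 = 4n+2 (n=1), it is aromatic (thiophene).
The fused 6/6-membered bicyclic (with one nitrogen) is a single π system with 10 sp² atoms and 10 π electrons from ring double bonds. 10 = 4(2)+2, so the system is aromatic and both rings count as aromatic (quinoline).
The 5-membered ring has only sp² ring atoms; a planar conformation would have a fully conjugated π system of 4 electrons. But 4 = 4(1), which is 4n not 4n+2, so it is not aromatic (cyclopentadienyl cation).
4 of the 5 rings are aromatic. Total: 4.

4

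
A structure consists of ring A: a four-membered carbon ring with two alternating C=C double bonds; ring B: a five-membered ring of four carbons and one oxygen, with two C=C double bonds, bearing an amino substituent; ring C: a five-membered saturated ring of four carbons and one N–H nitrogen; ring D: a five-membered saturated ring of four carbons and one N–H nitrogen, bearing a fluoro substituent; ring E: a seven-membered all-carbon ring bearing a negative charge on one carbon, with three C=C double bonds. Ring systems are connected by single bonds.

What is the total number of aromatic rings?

1

Ring A has only sp² ring atoms; a planar conformation would have a fully conjugated π system of 4 electrons. But 4 = 4(1), which is 4n not 4n+2, so ring A is not aromatic (cyclobutadiene) — cyclobutadiene is antiaromatic and distorts to a rectangle.
Ring B has a continuous p-orbital overlap around the ring; 2 ring double bonds (4 π electrons) plus a heteroatom lone pair (2) give 6 π electrons. 6 = 4(1)+2, so ring B is aromatic (furan).
Ring C has only sp³ atoms, so it is not fully conjugated — not aromatic (pyrrolidine).
Ring D has only sp³ atoms, so it is not fully conjugated — not aromatic (pyrrolidine).
Ring E has only sp² ring atoms; a planar conformation would have a fully conjugated π system of 8 electrons. But 8 = 4(2), which is 4n not 4n+2, so ring E is not aromatic (cycloheptatrienyl anion).
Aromatic: B. Total: 1.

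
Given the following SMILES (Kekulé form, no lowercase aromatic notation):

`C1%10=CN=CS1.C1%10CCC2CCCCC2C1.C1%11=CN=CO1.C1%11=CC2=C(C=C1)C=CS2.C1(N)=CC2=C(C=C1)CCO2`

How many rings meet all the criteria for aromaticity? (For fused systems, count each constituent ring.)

The SMILES encodes a five-membered ring with a sulfur at position 1 and a nitrogen at position 3 (in a C=N bond), with two double bonds; two fused six-membered saturated carbon rings; a five-membered ring with an oxygen at position 1 and a nitrogen at position 3 (in a C=N bond), with two double bonds; a six-membered carbon ring with three alternating C=C double bonds, fused to a five-membered ring containing one sulfur and two C=C double bonds; a six-membered carbon ring with three alternating C=C double bonds, fused to a five-membered ring containing one oxygen and two sp³ carbons.
The 5-membered ring with one sulfur and one =N– is fully conjugated (every ring atom contributes a p orbital); 2 ring double bonds (4 π electrons) plus a heteroatom lone pair (2) give 6 π electrons. 6 = 4(1)+2, so it is aromatic (thiazole).
The 6-membered ring has only sp³ atoms, so it is not fully conjugated — not aromatic (cyclohexane ring).
The second 6-membered ring has only sp³ atoms, so it is not fully conjugated — not aromatic (cyclohexane ring).
The 5-membered ring with one oxygen and one =N– is planar and fully conjugated; 2 ring double bonds (4 π electrons) plus a heteroatom lone pair (2) give 6 π electrons. Since 6 = 4n+2 (n=1), it is aromatic (oxazole).
The fused 6/5-membered bicyclic (with one sulfur) is a single π system with 9 sp² atoms and 10 π electrons from ring double bonds plus a heteroatom lone pair. 10 = 4(2)+2, so the system is aromatic and both rings count as aromatic (benzothiophene).
The third 6-membered ring is fully conjugated (every ring atom contributes a p orbital); 3 ring double bonds give 6 π electrons. 6 = 4(1)+2, so it is aromatic (benzene ring).
The 5-membered ring with one oxygen has two sp³ carbons, so it is not fully conjugated — not aromatic (oxolane ring).
5 of the 8 rings are aromatic. Total: 5.

5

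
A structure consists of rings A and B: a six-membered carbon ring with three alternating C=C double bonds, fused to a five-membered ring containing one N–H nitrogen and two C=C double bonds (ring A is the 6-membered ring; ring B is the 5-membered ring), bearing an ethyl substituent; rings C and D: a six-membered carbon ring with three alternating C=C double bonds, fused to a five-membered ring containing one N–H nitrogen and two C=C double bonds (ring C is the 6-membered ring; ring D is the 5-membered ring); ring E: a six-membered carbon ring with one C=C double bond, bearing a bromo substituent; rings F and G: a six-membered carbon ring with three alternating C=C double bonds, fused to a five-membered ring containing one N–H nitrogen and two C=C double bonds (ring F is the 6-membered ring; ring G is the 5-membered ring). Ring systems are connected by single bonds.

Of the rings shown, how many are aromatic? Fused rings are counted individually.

6

Rings A and B form a fused bicyclic system (with one N–H) with 9 sp² atoms and 10 π electrons from ring double bonds plus a heteroatom lone pair. 10 = 4(2)+2, so the system is aromatic and both rings count as aromatic (indole).
Rings C and D form a fused bicyclic system (with one N–H) with 9 sp² atoms and 10 π electrons from ring double bonds plus a heteroatom lone pair. 10 = 4(2)+2, so the system is aromatic and both rings count as aromatic (indole).
Ring E has four sp³ carbons, so it is not fully conjugated — not aromatic (cyclohexene).
Rings F and G form a fused bicyclic system (with one N–H) with 9 sp² atoms and 10 π electrons from ring double bonds plus a heteroatom lone pair. 10 = 4(2)+2, so the system is aromatic and both rings count as aromatic (indole).
Aromatic: A, B, C, D, F, G. Total: 6.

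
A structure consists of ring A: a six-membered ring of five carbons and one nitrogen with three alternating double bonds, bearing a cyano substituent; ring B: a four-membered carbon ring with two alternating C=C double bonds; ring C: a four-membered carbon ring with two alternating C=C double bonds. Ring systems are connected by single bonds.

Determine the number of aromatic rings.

Ring A is fully conjugated (every ring atom contributes a p orbital); 3 ring double bonds give 6 π electrons. That satisfies 4n+2 with n=1, so ring A is aromatic (pyridine).
Ring B has only sp² ring atoms; a planar conformation would have a fully conjugated π system of 4 electrons. But 4 = 4(1), which is 4n not 4n+2, so ring B is not aromatic (cyclobutadiene) — cyclobutadiene is antiaromatic and distorts to a rectangle.
Ring C has only sp² ring atoms; a planar conformation would have a fully conjugated π system of 4 electrons. But 4 = 4(1), which is 4n not 4n+2, so ring C is not aromatic (cyclobutadiene) — cyclobutadiene is antiaromatic and distorts to a rectangle.
Aromatic: A. Total: 1.

1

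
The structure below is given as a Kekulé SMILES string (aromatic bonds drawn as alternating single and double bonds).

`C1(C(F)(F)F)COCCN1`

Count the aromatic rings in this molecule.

0

The SMILES encodes a six-membered saturated ring with an oxygen and an N–H nitrogen at positions 1 and 4.
The 6-membered ring with one oxygen and one N–H (1,4) has only sp³ atoms, so it is not fully conjugated — not aromatic (morpholine).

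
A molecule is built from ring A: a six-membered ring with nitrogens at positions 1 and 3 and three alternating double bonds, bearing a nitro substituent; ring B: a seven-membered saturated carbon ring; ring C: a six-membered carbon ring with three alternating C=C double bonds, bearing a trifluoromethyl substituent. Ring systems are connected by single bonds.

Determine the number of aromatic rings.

2

Ring A has a continuous p-orbital overlap around the ring; 3 ring double bonds give 6 π electrons. Since 6 = 4n+2 (n=1), ring A is aromatic (pyrimidine).
Ring B has only sp³ atoms, so it is not fully conjugated — not aromatic (cycloheptane).
Ring C is fully conjugated (every ring atom contributes a p orbital); 3 ring double bonds give 6 π electrons. 6 = 4(1)+2, so ring C is aromatic (benzene).
Aromatic: A, C. Total: 2.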